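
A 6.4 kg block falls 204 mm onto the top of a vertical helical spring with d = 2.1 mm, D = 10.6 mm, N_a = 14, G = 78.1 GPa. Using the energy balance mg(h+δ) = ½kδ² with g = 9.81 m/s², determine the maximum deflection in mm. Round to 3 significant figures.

k = Gd⁴/(8D³N_a) = (78.1×10³)(2.1⁴)/(8·10.6³·14) = 11.387 N/mm
W = mg = 6.4 × 9.81 = 62.784 N
½kδ² − Wδ − Wh = 0 → δ = (W + √(W² + 2kWh))/k
δ = (62.784 + √(3941.8 + 291677))/11.387 = (62.784 + 543.71)/11.387 = 53.264 mm

53.3 mm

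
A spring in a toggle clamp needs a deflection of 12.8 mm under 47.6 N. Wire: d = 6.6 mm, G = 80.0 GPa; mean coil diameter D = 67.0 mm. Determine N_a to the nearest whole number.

Required rate k = F/δ = 47.6/12.8 = 3.7188 N/mm
N_a = Gd⁴/(8D³k) = (80.0×10³ × 6.6⁴)/(8 × 67.0³ × 3.7188)
    = 1.51798e+08 / 8.9477e+06 = 16.97 → 17 coils

17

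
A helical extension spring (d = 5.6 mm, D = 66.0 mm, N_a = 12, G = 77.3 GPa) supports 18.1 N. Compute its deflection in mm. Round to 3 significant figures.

6.57 mm

k = Gd⁴/(8D³N_a) = (77.3×10³)(5.6⁴)/(8·66.0³·12) = 2.7544 N/mm
δ = F/k = 18.1 / 2.7544 = 6.5713 mm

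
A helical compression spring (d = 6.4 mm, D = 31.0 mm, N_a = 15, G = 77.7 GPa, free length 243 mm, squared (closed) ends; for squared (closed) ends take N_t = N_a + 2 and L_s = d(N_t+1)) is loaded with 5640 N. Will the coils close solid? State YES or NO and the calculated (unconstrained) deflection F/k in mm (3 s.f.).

k = Gd⁴/(8D³N_a) = (77.7×10³)(6.4⁴)/(8·31.0³·15) = 36.465 N/mm
N_t = 17; L_s = 6.4·18 = 115.2 mm; δ_solid = L₀ − L_s = 243 − 115.2 = 127.8 mm
δ = F/k = 5640/36.465 = 154.67 mm
δ ≥ δ_solid → spring goes solid

YES, δ = 155 mm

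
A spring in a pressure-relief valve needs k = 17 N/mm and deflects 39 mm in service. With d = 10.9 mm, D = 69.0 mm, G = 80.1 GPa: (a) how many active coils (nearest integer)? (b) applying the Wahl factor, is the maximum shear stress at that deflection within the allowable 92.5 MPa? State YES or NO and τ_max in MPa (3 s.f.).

(a) 25 coils; (b) NO, τ_max = 113 MPa

N_a = Gd⁴/(8D³k) = (80.1×10³)(10.9⁴)/(8·69.0³·17) = 25.31 → N_a = 25
Actual rate k = Gd⁴/(8D³·25) = 17.209 N/mm
Working load F = kδ = 17.209·39 = 671.16 N
C = 69.0/10.9 = 6.3303; K_W = (4C−1)/(4C−4)+0.615/C = 1.2379
τ_max = K_W·8FD/(πd³) = 1.2379·91.062 = 112.72 MPa
τ_max > 92.5 MPa → exceeds allowable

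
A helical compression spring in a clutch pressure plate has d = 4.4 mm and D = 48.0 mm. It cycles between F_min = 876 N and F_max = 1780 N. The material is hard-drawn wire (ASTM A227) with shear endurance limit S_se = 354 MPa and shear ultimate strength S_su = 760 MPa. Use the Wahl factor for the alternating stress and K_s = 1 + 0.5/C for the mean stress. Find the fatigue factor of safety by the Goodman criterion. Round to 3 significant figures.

0.213

C = D/d = 48.0/4.4 = 10.9091; K_W = (4C−1)/(4C−4)+0.615/C = 1.1321; K_s = 1+0.5/C = 1.0458
F_a = (F_max−F_min)/2 = 452 N; F_m = (F_max+F_min)/2 = 1328 N
τ_a = K_W·8F_aD/(πd³) = 1.1321 × 648.58 = 734.23 MPa
τ_m = K_s·8F_mD/(πd³) = 1.0458 × 1905.6 = 1992.9 MPa
Goodman: 1/n_f = τ_a/S_se + τ_m/S_su = 734.23/354 + 1992.9/760 = 2.07410 + 2.62223 = 4.6963
n_f = 1/4.6963 = 0.2129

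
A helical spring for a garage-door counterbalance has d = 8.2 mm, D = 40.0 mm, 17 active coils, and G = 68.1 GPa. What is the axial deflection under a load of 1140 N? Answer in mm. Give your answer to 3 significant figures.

k = Gd⁴/(8D³N_a) = (68.1×10³)(8.2⁴)/(8·40.0³·17) = 35.374 N/mm
δ = F/k = 1140 / 35.374 = 32.227 mm

32.2 mm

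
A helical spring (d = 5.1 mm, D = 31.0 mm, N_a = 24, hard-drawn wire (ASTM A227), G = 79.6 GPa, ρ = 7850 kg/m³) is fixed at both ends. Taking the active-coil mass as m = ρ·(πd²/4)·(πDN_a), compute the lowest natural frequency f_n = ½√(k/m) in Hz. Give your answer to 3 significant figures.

79.2 Hz

k = Gd⁴/(8D³N_a) = (79.6×10³)(5.1⁴)/(8·31.0³·24) = 9.4147 N/mm = 9414.7 N/m
Wire length L = πDN_a = π·31.0·24 = 2337.3 mm
m = ρ·(πd²/4)·L = 7850 × 20.428×10⁻⁶ m² × 2.3373 m = 0.37482 kg
f_n = ½√(k/m) = 0.5·√(9414.7/0.37482) = 0.5·√(25118) = 79.243 Hz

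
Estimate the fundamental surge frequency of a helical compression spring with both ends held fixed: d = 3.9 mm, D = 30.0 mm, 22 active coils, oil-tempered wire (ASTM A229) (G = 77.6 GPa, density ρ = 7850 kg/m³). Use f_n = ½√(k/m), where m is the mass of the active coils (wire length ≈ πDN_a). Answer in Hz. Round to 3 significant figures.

k = Gd⁴/(8D³N_a) = (77.6×10³)(3.9⁴)/(8·30.0³·22) = 3.7778 N/mm = 3777.8 N/m
Wire length L = πDN_a = π·30.0·22 = 2073.5 mm
m = ρ·(πd²/4)·L = 7850 × 11.946×10⁻⁶ m² × 2.0735 m = 0.19444 kg
f_n = ½√(k/m) = 0.5·√(3777.8/0.19444) = 0.5·√(19429) = 69.695 Hz

69.7 Hz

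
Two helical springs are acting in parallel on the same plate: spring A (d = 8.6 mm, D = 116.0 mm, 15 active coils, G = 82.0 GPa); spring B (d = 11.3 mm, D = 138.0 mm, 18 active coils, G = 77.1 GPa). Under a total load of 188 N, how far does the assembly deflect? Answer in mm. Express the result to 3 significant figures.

32.9 mm

k_A = Gd⁴/(8D³N_a) = (82.0×10³)(8.6⁴)/(8·116.0³·15) = 2.3947 N/mm
k_B = Gd⁴/(8D³N_a) = (77.1×10³)(11.3⁴)/(8·138.0³·18) = 3.3218 N/mm
Parallel: k_eq = 2.3947 + 3.3218 = 5.7165 N/mm
δ = F/k_eq = 188/5.7165 = 32.887 mm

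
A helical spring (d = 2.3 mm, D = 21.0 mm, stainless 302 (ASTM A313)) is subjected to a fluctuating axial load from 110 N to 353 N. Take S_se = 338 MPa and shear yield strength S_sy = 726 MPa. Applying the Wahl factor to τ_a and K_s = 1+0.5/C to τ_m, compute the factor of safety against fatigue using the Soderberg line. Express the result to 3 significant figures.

0.302

C = D/d = 21.0/2.3 = 9.1304; K_W = (4C−1)/(4C−4)+0.615/C = 1.1596; K_s = 1+0.5/C = 1.0548
F_a = (F_max−F_min)/2 = 121.5 N; F_m = (F_max+F_min)/2 = 231.5 N
τ_a = K_W·8F_aD/(πd³) = 1.1596 × 534.01 = 619.24 MPa
τ_m = K_s·8F_mD/(πd³) = 1.0548 × 1017.5 = 1073.2 MPa
Soderberg: 1/n_f = τ_a/S_se + τ_m/S_sy = 619.24/338 + 1073.2/726 = 1.83208 + 1.47824 = 3.3103
n_f = 1/3.3103 = 0.3021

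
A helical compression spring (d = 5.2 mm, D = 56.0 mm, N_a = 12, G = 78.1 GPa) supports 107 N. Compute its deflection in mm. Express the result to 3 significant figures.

k = Gd⁴/(8D³N_a) = (78.1×10³)(5.2⁴)/(8·56.0³·12) = 3.3871 N/mm
δ = F/k = 107 / 3.3871 = 31.59 mm

31.6 mm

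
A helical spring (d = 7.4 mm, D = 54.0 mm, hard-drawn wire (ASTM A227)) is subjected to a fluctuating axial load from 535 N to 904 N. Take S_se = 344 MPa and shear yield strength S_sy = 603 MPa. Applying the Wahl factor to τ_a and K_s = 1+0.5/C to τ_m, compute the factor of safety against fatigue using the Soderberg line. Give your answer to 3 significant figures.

C = D/d = 54.0/7.4 = 7.2973; K_W = (4C−1)/(4C−4)+0.615/C = 1.2034; K_s = 1+0.5/C = 1.0685
F_a = (F_max−F_min)/2 = 184.5 N; F_m = (F_max+F_min)/2 = 719.5 N
τ_a = K_W·8F_aD/(πd³) = 1.2034 × 62.609 = 75.342 MPa
τ_m = K_s·8F_mD/(πd³) = 1.0685 × 244.16 = 260.89 MPa
Soderberg: 1/n_f = τ_a/S_se + τ_m/S_sy = 75.342/344 + 260.89/603 = 0.21902 + 0.43265 = 0.65166
n_f = 1/0.65166 = 1.535

1.53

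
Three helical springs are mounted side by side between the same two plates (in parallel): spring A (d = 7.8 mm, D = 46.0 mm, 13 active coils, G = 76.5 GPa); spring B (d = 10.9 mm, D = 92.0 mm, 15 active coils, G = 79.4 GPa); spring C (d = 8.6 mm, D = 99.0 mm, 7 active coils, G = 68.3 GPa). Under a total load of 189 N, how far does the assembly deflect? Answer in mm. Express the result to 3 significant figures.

4.03 mm

k_A = Gd⁴/(8D³N_a) = (76.5×10³)(7.8⁴)/(8·46.0³·13) = 27.973 N/mm
k_B = Gd⁴/(8D³N_a) = (79.4×10³)(10.9⁴)/(8·92.0³·15) = 11.994 N/mm
k_C = Gd⁴/(8D³N_a) = (68.3×10³)(8.6⁴)/(8·99.0³·7) = 6.8758 N/mm
Parallel: k_eq = 27.973 + 11.994 + 6.8758 = 46.843 N/mm
δ = F/k_eq = 189/46.843 = 4.0348 mm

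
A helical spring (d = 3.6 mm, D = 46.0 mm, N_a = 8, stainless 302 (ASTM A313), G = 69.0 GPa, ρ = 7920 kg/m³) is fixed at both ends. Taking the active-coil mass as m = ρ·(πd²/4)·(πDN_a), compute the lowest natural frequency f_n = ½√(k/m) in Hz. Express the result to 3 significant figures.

k = Gd⁴/(8D³N_a) = (69.0×10³)(3.6⁴)/(8·46.0³·8) = 1.8604 N/mm = 1860.4 N/m
Wire length L = πDN_a = π·46.0·8 = 1156.1 mm
m = ρ·(πd²/4)·L = 7920 × 10.179×10⁻⁶ m² × 1.1561 m = 0.0932 kg
f_n = ½√(k/m) = 0.5·√(1860.4/0.0932) = 0.5·√(19961) = 70.642 Hz

70.6 Hz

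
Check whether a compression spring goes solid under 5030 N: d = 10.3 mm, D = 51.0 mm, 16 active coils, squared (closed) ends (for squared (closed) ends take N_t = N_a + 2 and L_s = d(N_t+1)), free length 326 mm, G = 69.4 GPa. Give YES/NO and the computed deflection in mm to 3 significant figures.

k = Gd⁴/(8D³N_a) = (69.4×10³)(10.3⁴)/(8·51.0³·16) = 46.003 N/mm
N_t = 18; L_s = 10.3·19 = 195.7 mm; δ_solid = L₀ − L_s = 326 − 195.7 = 130.3 mm
δ = F/k = 5030/46.003 = 109.34 mm
δ < δ_solid → spring does not go solid

NO, δ = 109 mm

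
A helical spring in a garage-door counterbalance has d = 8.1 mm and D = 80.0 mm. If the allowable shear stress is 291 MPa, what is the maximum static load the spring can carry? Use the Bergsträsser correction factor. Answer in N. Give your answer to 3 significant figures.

C = D/d = 80.0/8.1 = 9.8765
K_B = (4C+2)/(4C−3) = 41.506/36.506 = 1.1370
τ_max = K·8FD/(πd³) → F_max = τ_allow·πd³/(8DK)
F_max = 291·π·8.1³/(8·80.0·1.1370) = 4.8585e+05/727.66 = 667.68 N

668 N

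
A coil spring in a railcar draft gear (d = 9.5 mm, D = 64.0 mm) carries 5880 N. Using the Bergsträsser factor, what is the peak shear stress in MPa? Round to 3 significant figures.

Spring index C = D/d = 64.0/9.5 = 6.7368
K_B = (4C+2)/(4C−3) = 28.947/23.947 = 1.2088
τ₀ = 8FD/(πd³) = 8·5880·64.0/(π·9.5³) = 3.01056e+06/2693.5 = 1117.7 MPa
τ_max = K·τ₀ = 1.2088 × 1117.7 = 1351.1 MPa

1350 MPa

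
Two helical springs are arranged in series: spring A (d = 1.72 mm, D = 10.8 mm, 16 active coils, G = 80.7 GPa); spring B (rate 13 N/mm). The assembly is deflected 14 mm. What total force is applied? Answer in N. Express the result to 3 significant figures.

k_A = Gd⁴/(8D³N_a) = (80.7×10³)(1.72⁴)/(8·10.8³·16) = 4.3803 N/mm
Series: 1/k_eq = 1/4.3803 + 1/13 = 0.30522; k_eq = 3.2764 N/mm
F = k_eq·δ = 3.2764·14 = 45.869 N

45.9 N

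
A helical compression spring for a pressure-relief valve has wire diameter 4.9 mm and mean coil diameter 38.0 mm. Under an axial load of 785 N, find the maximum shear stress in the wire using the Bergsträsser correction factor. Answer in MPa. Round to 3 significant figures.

Spring index C = D/d = 38.0/4.9 = 7.7551
K_B = (4C+2)/(4C−3) = 33.020/28.020 = 1.1784
τ₀ = 8FD/(πd³) = 8·785·38.0/(π·4.9³) = 238640/369.61 = 645.66 MPa
τ_max = K·τ₀ = 1.1784 × 645.66 = 760.87 MPa

761 MPa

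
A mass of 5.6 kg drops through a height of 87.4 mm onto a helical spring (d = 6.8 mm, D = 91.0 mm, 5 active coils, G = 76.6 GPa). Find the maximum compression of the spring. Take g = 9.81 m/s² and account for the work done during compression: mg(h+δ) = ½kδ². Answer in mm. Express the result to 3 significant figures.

53.3 mm

k = Gd⁴/(8D³N_a) = (76.6×10³)(6.8⁴)/(8·91.0³·5) = 5.4335 N/mm
W = mg = 5.6 × 9.81 = 54.936 N
½kδ² − Wδ − Wh = 0 → δ = (W + √(W² + 2kWh))/k
δ = (54.936 + √(3018 + 52177))/5.4335 = (54.936 + 234.94)/5.4335 = 53.349 mm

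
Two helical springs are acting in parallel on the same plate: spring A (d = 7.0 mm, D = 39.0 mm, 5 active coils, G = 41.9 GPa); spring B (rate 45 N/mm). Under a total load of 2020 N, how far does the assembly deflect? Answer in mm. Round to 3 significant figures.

k_A = Gd⁴/(8D³N_a) = (41.9×10³)(7.0⁴)/(8·39.0³·5) = 42.399 N/mm
Parallel: k_eq = 42.399 + 45 = 87.399 N/mm
δ = F/k_eq = 2020/87.399 = 23.112 mm

23.1 mm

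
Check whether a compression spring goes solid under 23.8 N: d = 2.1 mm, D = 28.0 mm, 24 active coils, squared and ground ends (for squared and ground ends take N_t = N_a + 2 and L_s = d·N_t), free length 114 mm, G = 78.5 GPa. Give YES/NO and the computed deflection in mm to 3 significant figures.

YES, δ = 65.7 mm

k = Gd⁴/(8D³N_a) = (78.5×10³)(2.1⁴)/(8·28.0³·24) = 0.36222 N/mm
N_t = 26; L_s = 2.1·26 = 54.6 mm; δ_solid = L₀ − L_s = 114 − 54.6 = 59.4 mm
δ = F/k = 23.8/0.36222 = 65.706 mm
δ ≥ δ_solid → spring goes solid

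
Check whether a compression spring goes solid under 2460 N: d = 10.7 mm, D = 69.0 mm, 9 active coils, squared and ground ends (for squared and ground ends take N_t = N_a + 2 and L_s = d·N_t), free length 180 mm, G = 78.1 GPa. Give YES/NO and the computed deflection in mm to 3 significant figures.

k = Gd⁴/(8D³N_a) = (78.1×10³)(10.7⁴)/(8·69.0³·9) = 43.282 N/mm
N_t = 11; L_s = 10.7·11 = 117.7 mm; δ_solid = L₀ − L_s = 180 − 117.7 = 62.3 mm
δ = F/k = 2460/43.282 = 56.837 mm
δ < δ_solid → spring does not go solid

NO, δ = 56.8 mm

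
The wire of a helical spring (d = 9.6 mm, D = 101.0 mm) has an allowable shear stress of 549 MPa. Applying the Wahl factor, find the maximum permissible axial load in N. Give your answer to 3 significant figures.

C = D/d = 101.0/9.6 = 10.5208
K_W = (4C−1)/(4C−4) + 0.615/C = 41.083/38.083 + 0.0585 = 1.1372
τ_max = K·8FD/(πd³) → F_max = τ_allow·πd³/(8DK)
F_max = 549·π·9.6³/(8·101.0·1.1372) = 1.5259e+06/918.88 = 1660.6 N

1660 N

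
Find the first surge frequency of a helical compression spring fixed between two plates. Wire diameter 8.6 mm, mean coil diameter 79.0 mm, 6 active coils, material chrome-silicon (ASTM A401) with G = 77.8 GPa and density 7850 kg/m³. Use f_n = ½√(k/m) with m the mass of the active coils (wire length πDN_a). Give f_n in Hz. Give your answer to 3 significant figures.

k = Gd⁴/(8D³N_a) = (77.8×10³)(8.6⁴)/(8·79.0³·6) = 17.983 N/mm = 17983 N/m
Wire length L = πDN_a = π·79.0·6 = 1489.1 mm
m = ρ·(πd²/4)·L = 7850 × 58.088×10⁻⁶ m² × 1.4891 m = 0.67902 kg
f_n = ½√(k/m) = 0.5·√(17983/0.67902) = 0.5·√(26483) = 81.368 Hz

81.4 Hz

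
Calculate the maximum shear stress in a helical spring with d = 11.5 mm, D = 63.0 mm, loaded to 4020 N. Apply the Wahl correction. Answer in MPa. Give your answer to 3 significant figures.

543 MPa

Spring index C = D/d = 63.0/11.5 = 5.4783
K_W = (4C−1)/(4C−4) + 0.615/C = 20.913/17.913 + 0.1123 = 1.2797
τ₀ = 8FD/(πd³) = 8·4020·63.0/(π·11.5³) = 2.02608e+06/4778 = 424.05 MPa
τ_max = K·τ₀ = 1.2797 × 424.05 = 542.67 MPa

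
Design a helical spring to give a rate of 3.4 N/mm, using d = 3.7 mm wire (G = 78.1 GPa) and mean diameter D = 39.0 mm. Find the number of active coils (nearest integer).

9

N_a = Gd⁴/(8D³k) = (78.1×10³ × 3.7⁴)/(8 × 39.0³ × 3.4)
    = 1.46372e+07 / 1.61348e+06 = 9.072 → 9 coils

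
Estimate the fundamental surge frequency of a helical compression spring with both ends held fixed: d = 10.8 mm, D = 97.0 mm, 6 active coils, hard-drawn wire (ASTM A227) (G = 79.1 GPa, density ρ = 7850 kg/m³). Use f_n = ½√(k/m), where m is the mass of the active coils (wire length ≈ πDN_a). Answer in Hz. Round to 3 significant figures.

68.3 Hz

k = Gd⁴/(8D³N_a) = (79.1×10³)(10.8⁴)/(8·97.0³·6) = 24.565 N/mm = 24565 N/m
Wire length L = πDN_a = π·97.0·6 = 1828.4 mm
m = ρ·(πd²/4)·L = 7850 × 91.609×10⁻⁶ m² × 1.8284 m = 1.3149 kg
f_n = ½√(k/m) = 0.5·√(24565/1.3149) = 0.5·√(18683) = 68.342 Hz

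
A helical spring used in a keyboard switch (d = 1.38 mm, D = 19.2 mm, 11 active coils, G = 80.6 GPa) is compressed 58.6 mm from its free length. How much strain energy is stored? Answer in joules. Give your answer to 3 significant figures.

k = Gd⁴/(8D³N_a) = (80.6×10³)(1.38⁴)/(8·19.2³·11) = 0.46932 N/mm
U = ½kδ² = 0.5 × 0.46932 × 58.6² = 805.81 N·mm = 0.80581 J

0.806 J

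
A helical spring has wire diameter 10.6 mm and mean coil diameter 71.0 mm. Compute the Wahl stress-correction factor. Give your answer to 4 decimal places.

1.2234

C = D/d = 71.0/10.6 = 6.6981
K_W = (4C−1)/(4C−4) + 0.615/C = 25.792/22.792 + 0.0918 = 1.2234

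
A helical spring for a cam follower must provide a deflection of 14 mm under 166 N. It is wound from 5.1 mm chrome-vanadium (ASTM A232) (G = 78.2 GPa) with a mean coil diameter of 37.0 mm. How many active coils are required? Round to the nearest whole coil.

Required rate k = F/δ = 166/14 = 11.857 N/mm
N_a = Gd⁴/(8D³k) = (78.2×10³ × 5.1⁴)/(8 × 37.0³ × 11.857)
    = 5.29039e+07 / 4.8048e+06 = 11.01 → 11 coils

11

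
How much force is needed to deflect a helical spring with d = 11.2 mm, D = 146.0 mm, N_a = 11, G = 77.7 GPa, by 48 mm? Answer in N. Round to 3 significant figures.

k = Gd⁴/(8D³N_a) = (77.7×10³)(11.2⁴)/(8·146.0³·11) = 4.4643 N/mm
F = k·δ = 4.4643 × 48 = 214.29 N

214 N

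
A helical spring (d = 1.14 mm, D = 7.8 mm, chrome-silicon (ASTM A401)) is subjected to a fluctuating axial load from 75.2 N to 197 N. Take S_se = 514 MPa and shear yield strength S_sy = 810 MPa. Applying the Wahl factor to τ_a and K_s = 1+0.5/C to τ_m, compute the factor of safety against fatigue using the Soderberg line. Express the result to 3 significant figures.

C = D/d = 7.8/1.14 = 6.8421; K_W = (4C−1)/(4C−4)+0.615/C = 1.2183; K_s = 1+0.5/C = 1.0731
F_a = (F_max−F_min)/2 = 60.9 N; F_m = (F_max+F_min)/2 = 136.1 N
τ_a = K_W·8F_aD/(πd³) = 1.2183 × 816.46 = 994.67 MPa
τ_m = K_s·8F_mD/(πd³) = 1.0731 × 1824.6 = 1958 MPa
Soderberg: 1/n_f = τ_a/S_se + τ_m/S_sy = 994.67/514 + 1958/810 = 1.93515 + 2.41726 = 4.3524
n_f = 1/4.3524 = 0.2298

0.230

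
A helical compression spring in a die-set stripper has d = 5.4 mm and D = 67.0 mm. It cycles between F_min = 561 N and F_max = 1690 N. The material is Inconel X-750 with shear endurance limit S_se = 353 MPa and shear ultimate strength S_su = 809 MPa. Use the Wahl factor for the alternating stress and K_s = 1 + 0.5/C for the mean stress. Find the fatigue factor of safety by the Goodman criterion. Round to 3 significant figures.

C = D/d = 67.0/5.4 = 12.4074; K_W = (4C−1)/(4C−4)+0.615/C = 1.1153; K_s = 1+0.5/C = 1.0403
F_a = (F_max−F_min)/2 = 564.5 N; F_m = (F_max+F_min)/2 = 1125.5 N
τ_a = K_W·8F_aD/(πd³) = 1.1153 × 611.64 = 682.17 MPa
τ_m = K_s·8F_mD/(πd³) = 1.0403 × 1219.5 = 1268.6 MPa
Goodman: 1/n_f = τ_a/S_se + τ_m/S_su = 682.17/353 + 1268.6/809 = 1.93250 + 1.56815 = 3.5007
n_f = 1/3.5007 = 0.2857

0.286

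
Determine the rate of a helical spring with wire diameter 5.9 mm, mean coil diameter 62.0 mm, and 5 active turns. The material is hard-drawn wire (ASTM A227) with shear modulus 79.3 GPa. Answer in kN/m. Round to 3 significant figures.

10.1 kN/m

k = Gd⁴/(8D³N_a) = (79.3×10³ × 5.9⁴) / (8 × 62.0³ × 5)
  = 9.60907e+07 / 9.53312e+06 = 10.08 N/mm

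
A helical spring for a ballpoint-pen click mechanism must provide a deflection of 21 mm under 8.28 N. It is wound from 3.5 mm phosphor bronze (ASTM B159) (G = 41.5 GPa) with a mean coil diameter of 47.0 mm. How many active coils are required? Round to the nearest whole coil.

19

Required rate k = F/δ = 8.28/21 = 0.39429 N/mm
N_a = Gd⁴/(8D³k) = (41.5×10³ × 3.5⁴)/(8 × 47.0³ × 0.39429)
    = 6.22759e+06 / 327487 = 19.02 → 19 coils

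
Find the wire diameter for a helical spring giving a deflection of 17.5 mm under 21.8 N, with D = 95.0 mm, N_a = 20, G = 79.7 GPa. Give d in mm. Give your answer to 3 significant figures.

Required rate k = F/δ = 21.8/17.5 = 1.2457 N/mm
d = (8D³N_a·k / G)^(1/4) = (8·95.0³·20·1.2457 / (79.7×10³))^0.25
  = (2144.1)^0.25 = 6.8048 mm

6.80 mm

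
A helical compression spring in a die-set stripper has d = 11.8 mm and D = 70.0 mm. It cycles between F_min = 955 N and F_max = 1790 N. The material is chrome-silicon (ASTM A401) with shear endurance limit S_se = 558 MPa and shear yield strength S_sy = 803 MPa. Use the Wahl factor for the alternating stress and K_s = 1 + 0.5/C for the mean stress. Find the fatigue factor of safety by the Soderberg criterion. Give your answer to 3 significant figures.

3.30

C = D/d = 70.0/11.8 = 5.9322; K_W = (4C−1)/(4C−4)+0.615/C = 1.2557; K_s = 1+0.5/C = 1.0843
F_a = (F_max−F_min)/2 = 417.5 N; F_m = (F_max+F_min)/2 = 1372.5 N
τ_a = K_W·8F_aD/(πd³) = 1.2557 × 45.295 = 56.878 MPa
τ_m = K_s·8F_mD/(πd³) = 1.0843 × 148.9 = 161.45 MPa
Soderberg: 1/n_f = τ_a/S_se + τ_m/S_sy = 56.878/558 + 161.45/803 = 0.10193 + 0.20106 = 0.303
n_f = 1/0.303 = 3.3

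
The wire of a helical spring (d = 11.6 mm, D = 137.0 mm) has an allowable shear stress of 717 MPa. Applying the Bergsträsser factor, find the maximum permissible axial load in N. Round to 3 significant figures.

C = D/d = 137.0/11.6 = 11.8103
K_B = (4C+2)/(4C−3) = 49.241/44.241 = 1.1130
τ_max = K·8FD/(πd³) → F_max = τ_allow·πd³/(8DK)
F_max = 717·π·11.6³/(8·137.0·1.1130) = 3.516e+06/1219.9 = 2882.2 N

2880 N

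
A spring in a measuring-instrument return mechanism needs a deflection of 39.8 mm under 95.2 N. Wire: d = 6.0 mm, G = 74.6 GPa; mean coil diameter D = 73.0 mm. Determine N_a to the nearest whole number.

Required rate k = F/δ = 95.2/39.8 = 2.392 N/mm
N_a = Gd⁴/(8D³k) = (74.6×10³ × 6.0⁴)/(8 × 73.0³ × 2.392)
    = 9.66816e+07 / 7.4441e+06 = 12.99 → 13 coils

13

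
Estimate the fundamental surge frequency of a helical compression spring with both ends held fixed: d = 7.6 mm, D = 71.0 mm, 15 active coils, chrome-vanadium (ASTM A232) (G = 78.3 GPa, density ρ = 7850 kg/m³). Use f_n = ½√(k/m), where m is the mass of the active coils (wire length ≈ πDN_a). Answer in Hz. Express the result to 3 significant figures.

k = Gd⁴/(8D³N_a) = (78.3×10³)(7.6⁴)/(8·71.0³·15) = 6.0822 N/mm = 6082.2 N/m
Wire length L = πDN_a = π·71.0·15 = 3345.8 mm
m = ρ·(πd²/4)·L = 7850 × 45.365×10⁻⁶ m² × 3.3458 m = 1.1915 kg
f_n = ½√(k/m) = 0.5·√(6082.2/1.1915) = 0.5·√(5104.7) = 35.724 Hz

35.7 Hz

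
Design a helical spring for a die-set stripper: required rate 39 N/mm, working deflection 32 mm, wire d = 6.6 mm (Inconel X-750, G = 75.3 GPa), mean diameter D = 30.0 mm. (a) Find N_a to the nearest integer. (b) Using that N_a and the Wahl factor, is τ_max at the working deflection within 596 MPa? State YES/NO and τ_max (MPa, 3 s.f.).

N_a = Gd⁴/(8D³k) = (75.3×10³)(6.6⁴)/(8·30.0³·39) = 16.96 → N_a = 17
Actual rate k = Gd⁴/(8D³·17) = 38.911 N/mm
Working load F = kδ = 38.911·32 = 1245.1 N
C = 30.0/6.6 = 4.5455; K_W = (4C−1)/(4C−4)+0.615/C = 1.3468
τ_max = K_W·8FD/(πd³) = 1.3468·330.86 = 445.62 MPa
τ_max ≤ 596 MPa → acceptable

(a) 17 coils; (b) YES, τ_max = 446 MPa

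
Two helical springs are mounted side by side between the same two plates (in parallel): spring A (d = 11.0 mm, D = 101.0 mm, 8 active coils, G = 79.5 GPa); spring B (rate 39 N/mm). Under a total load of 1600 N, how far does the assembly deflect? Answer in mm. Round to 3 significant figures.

k_A = Gd⁴/(8D³N_a) = (79.5×10³)(11.0⁴)/(8·101.0³·8) = 17.652 N/mm
Parallel: k_eq = 17.652 + 39 = 56.652 N/mm
δ = F/k_eq = 1600/56.652 = 28.243 mm

28.2 mm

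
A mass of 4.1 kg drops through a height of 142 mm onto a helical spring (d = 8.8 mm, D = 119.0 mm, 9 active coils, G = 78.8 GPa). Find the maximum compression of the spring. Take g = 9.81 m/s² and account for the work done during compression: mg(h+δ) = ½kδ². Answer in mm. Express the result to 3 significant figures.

65.5 mm

k = Gd⁴/(8D³N_a) = (78.8×10³)(8.8⁴)/(8·119.0³·9) = 3.8948 N/mm
W = mg = 4.1 × 9.81 = 40.221 N
½kδ² − Wδ − Wh = 0 → δ = (W + √(W² + 2kWh))/k
δ = (40.221 + √(1617.7 + 44489.2))/3.8948 = (40.221 + 214.73)/3.8948 = 65.458 mm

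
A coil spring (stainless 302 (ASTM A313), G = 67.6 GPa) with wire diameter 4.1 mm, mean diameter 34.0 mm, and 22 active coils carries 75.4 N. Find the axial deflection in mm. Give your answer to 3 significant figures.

k = Gd⁴/(8D³N_a) = (67.6×10³)(4.1⁴)/(8·34.0³·22) = 2.7614 N/mm
δ = F/k = 75.4 / 2.7614 = 27.305 mm

27.3 mm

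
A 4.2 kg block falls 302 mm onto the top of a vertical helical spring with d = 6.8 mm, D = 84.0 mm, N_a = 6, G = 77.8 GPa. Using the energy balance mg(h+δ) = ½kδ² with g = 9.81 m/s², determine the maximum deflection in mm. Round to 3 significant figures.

72.7 mm

k = Gd⁴/(8D³N_a) = (77.8×10³)(6.8⁴)/(8·84.0³·6) = 5.847 N/mm
W = mg = 4.2 × 9.81 = 41.202 N
½kδ² − Wδ − Wh = 0 → δ = (W + √(W² + 2kWh))/k
δ = (41.202 + √(1697.6 + 145510))/5.847 = (41.202 + 383.68)/5.847 = 72.665 mm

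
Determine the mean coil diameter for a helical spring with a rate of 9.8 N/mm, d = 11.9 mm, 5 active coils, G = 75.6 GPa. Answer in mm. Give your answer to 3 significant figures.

157 mm

D = (Gd⁴/(8N_a·k))^(1/3) = (75.6×10³·11.9⁴/(8·5·9.8))^(1/3)
  = (3.86744e+06)^(1/3) = 156.9668 mm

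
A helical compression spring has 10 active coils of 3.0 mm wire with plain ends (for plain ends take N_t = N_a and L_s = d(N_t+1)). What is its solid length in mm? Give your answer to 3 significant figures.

33.0 mm

plain ends: N_t = N_a = 10
L_s = d·(N_t+1) = 3.0 × 11 = 33 mm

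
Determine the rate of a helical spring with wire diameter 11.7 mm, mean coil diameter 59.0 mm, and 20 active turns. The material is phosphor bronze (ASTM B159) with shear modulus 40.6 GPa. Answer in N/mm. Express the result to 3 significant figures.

23.2 N/mm

k = Gd⁴/(8D³N_a) = (40.6×10³ × 11.7⁴) / (8 × 59.0³ × 20)
  = 7.60798e+08 / 3.28606e+07 = 23.152 N/mm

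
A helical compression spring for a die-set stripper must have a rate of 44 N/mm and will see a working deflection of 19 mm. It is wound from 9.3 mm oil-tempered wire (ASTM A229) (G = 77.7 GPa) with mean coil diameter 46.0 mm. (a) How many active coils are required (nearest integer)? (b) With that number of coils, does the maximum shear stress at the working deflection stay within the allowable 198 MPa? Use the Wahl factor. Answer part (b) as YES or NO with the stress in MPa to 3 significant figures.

N_a = Gd⁴/(8D³k) = (77.7×10³)(9.3⁴)/(8·46.0³·44) = 16.96 → N_a = 17
Actual rate k = Gd⁴/(8D³·17) = 43.908 N/mm
Working load F = kδ = 43.908·19 = 834.25 N
C = 46.0/9.3 = 4.9462; K_W = (4C−1)/(4C−4)+0.615/C = 1.3144
τ_max = K_W·8FD/(πd³) = 1.3144·121.49 = 159.69 MPa
τ_max ≤ 198 MPa → acceptable

(a) 17 coils; (b) YES, τ_max = 160 MPa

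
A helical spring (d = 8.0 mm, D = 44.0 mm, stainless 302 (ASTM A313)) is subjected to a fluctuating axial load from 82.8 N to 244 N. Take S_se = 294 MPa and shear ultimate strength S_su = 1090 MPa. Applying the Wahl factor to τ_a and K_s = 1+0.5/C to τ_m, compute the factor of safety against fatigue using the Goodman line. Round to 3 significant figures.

8.89

C = D/d = 44.0/8.0 = 5.5000; K_W = (4C−1)/(4C−4)+0.615/C = 1.2785; K_s = 1+0.5/C = 1.0909
F_a = (F_max−F_min)/2 = 80.6 N; F_m = (F_max+F_min)/2 = 163.4 N
τ_a = K_W·8F_aD/(πd³) = 1.2785 × 17.638 = 22.55 MPa
τ_m = K_s·8F_mD/(πd³) = 1.0909 × 35.758 = 39.009 MPa
Goodman: 1/n_f = τ_a/S_se + τ_m/S_su = 22.55/294 + 39.009/1090 = 0.07670 + 0.03579 = 0.11249
n_f = 1/0.11249 = 8.89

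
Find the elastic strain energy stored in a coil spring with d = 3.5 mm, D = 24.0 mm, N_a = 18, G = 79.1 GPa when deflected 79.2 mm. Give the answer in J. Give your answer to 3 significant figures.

18.7 J

k = Gd⁴/(8D³N_a) = (79.1×10³)(3.5⁴)/(8·24.0³·18) = 5.9628 N/mm
U = ½kδ² = 0.5 × 5.9628 × 79.2² = 18701 N·mm = 18.701 J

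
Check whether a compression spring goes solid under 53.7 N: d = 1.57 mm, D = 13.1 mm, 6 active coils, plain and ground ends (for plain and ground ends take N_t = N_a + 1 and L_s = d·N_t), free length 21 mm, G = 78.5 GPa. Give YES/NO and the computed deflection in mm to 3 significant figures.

YES, δ = 12.1 mm

k = Gd⁴/(8D³N_a) = (78.5×10³)(1.57⁴)/(8·13.1³·6) = 4.4199 N/mm
N_t = 7; L_s = 1.57·7 = 10.99 mm; δ_solid = L₀ − L_s = 21 − 10.99 = 10.01 mm
δ = F/k = 53.7/4.4199 = 12.15 mm
δ ≥ δ_solid → spring goes solid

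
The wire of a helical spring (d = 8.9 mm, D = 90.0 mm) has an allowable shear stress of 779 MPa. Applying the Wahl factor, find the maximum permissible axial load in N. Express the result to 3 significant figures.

2100 N

C = D/d = 90.0/8.9 = 10.1124
K_W = (4C−1)/(4C−4) + 0.615/C = 39.449/36.449 + 0.0608 = 1.1431
τ_max = K·8FD/(πd³) → F_max = τ_allow·πd³/(8DK)
F_max = 779·π·8.9³/(8·90.0·1.1431) = 1.7253e+06/823.05 = 2096.2 N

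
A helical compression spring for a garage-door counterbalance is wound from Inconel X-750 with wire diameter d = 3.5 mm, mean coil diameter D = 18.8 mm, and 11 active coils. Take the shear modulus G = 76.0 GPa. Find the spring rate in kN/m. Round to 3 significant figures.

19.5 kN/m

k = Gd⁴/(8D³N_a) = (76.0×10³ × 3.5⁴) / (8 × 18.8³ × 11)
  = 1.14048e+07 / 584731 = 19.504 N/mm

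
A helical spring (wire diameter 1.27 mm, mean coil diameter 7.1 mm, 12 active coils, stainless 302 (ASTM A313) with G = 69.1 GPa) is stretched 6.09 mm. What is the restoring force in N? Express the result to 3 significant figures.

31.9 N

k = Gd⁴/(8D³N_a) = (69.1×10³)(1.27⁴)/(8·7.1³·12) = 5.2317 N/mm
F = k·δ = 5.2317 × 6.09 = 31.861 N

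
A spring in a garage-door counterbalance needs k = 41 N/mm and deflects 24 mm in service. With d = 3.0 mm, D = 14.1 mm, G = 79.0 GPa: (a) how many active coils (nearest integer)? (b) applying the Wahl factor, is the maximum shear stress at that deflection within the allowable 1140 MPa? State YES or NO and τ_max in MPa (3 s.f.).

N_a = Gd⁴/(8D³k) = (79.0×10³)(3.0⁴)/(8·14.1³·41) = 6.96 → N_a = 7
Actual rate k = Gd⁴/(8D³·7) = 40.763 N/mm
Working load F = kδ = 40.763·24 = 978.31 N
C = 14.1/3.0 = 4.7000; K_W = (4C−1)/(4C−4)+0.615/C = 1.3336
τ_max = K_W·8FD/(πd³) = 1.3336·1301 = 1734.9 MPa
τ_max > 1140 MPa → exceeds allowable

(a) 7 coils; (b) NO, τ_max = 1730 MPa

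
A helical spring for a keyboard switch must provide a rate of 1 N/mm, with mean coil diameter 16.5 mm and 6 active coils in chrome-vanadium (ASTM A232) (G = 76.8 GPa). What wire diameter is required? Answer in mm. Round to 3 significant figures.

1.29 mm

d = (8D³N_a·k / G)^(1/4) = (8·16.5³·6·1 / (76.8×10³))^0.25
  = (2.8076)^0.25 = 1.2944 mm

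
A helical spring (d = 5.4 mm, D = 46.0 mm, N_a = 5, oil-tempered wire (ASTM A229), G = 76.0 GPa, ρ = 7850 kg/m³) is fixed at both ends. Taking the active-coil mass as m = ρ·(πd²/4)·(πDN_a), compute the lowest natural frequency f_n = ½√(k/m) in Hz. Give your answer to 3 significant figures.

179 Hz

k = Gd⁴/(8D³N_a) = (76.0×10³)(5.4⁴)/(8·46.0³·5) = 16.598 N/mm = 16598 N/m
Wire length L = πDN_a = π·46.0·5 = 722.57 mm
m = ρ·(πd²/4)·L = 7850 × 22.902×10⁻⁶ m² × 0.72257 m = 0.1299 kg
f_n = ½√(k/m) = 0.5·√(16598/0.1299) = 0.5·√(1.2777e+05) = 178.72 Hz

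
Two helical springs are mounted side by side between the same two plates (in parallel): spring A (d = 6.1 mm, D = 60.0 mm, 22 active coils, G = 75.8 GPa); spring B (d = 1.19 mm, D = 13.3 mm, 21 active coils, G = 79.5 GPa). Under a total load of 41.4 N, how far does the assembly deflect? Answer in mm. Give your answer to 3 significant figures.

13.1 mm

k_A = Gd⁴/(8D³N_a) = (75.8×10³)(6.1⁴)/(8·60.0³·22) = 2.7607 N/mm
k_B = Gd⁴/(8D³N_a) = (79.5×10³)(1.19⁴)/(8·13.3³·21) = 0.40336 N/mm
Parallel: k_eq = 2.7607 + 0.40336 = 3.1641 N/mm
δ = F/k_eq = 41.4/3.1641 = 13.084 mm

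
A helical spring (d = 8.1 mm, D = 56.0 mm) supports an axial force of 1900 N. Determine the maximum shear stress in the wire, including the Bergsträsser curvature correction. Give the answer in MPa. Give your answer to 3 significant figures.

Spring index C = D/d = 56.0/8.1 = 6.9136
K_B = (4C+2)/(4C−3) = 29.654/24.654 = 1.2028
τ₀ = 8FD/(πd³) = 8·1900·56.0/(π·8.1³) = 851200/1669.6 = 509.83 MPa
τ_max = K·τ₀ = 1.2028 × 509.83 = 613.23 MPa

613 MPa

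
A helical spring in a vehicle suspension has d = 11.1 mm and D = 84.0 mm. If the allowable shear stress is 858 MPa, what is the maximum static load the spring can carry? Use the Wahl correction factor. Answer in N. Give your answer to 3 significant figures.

C = D/d = 84.0/11.1 = 7.5676
K_W = (4C−1)/(4C−4) + 0.615/C = 29.270/26.270 + 0.0813 = 1.1955
τ_max = K·8FD/(πd³) → F_max = τ_allow·πd³/(8DK)
F_max = 858·π·11.1³/(8·84.0·1.1955) = 3.6864e+06/803.35 = 4588.8 N

4590 N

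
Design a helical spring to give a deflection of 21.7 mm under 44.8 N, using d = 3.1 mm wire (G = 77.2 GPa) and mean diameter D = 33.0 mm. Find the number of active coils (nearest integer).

Required rate k = F/δ = 44.8/21.7 = 2.0645 N/mm
N_a = Gd⁴/(8D³k) = (77.2×10³ × 3.1⁴)/(8 × 33.0³ × 2.0645)
    = 7.12958e+06 / 593540 = 12.01 → 12 coils

12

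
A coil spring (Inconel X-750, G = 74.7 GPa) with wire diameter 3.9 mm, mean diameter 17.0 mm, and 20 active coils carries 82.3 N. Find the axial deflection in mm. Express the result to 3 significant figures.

k = Gd⁴/(8D³N_a) = (74.7×10³)(3.9⁴)/(8·17.0³·20) = 21.984 N/mm
δ = F/k = 82.3 / 21.984 = 3.7436 mm

3.74 mm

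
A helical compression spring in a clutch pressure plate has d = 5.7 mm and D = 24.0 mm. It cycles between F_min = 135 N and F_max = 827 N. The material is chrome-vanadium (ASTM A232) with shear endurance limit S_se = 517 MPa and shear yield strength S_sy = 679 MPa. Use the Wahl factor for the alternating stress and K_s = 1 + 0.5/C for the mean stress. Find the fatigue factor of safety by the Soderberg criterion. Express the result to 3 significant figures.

C = D/d = 24.0/5.7 = 4.2105; K_W = (4C−1)/(4C−4)+0.615/C = 1.3797; K_s = 1+0.5/C = 1.1187
F_a = (F_max−F_min)/2 = 346 N; F_m = (F_max+F_min)/2 = 481 N
τ_a = K_W·8F_aD/(πd³) = 1.3797 × 114.18 = 157.54 MPa
τ_m = K_s·8F_mD/(πd³) = 1.1187 × 158.73 = 177.58 MPa
Soderberg: 1/n_f = τ_a/S_se + τ_m/S_sy = 157.54/517 + 177.58/679 = 0.30471 + 0.26154 = 0.56625
n_f = 1/0.56625 = 1.766

1.77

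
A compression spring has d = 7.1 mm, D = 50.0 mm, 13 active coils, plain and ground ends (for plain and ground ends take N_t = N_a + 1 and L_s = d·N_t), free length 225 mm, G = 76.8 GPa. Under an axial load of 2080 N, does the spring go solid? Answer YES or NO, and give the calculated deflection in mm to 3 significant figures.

k = Gd⁴/(8D³N_a) = (76.8×10³)(7.1⁴)/(8·50.0³·13) = 15.012 N/mm
N_t = 14; L_s = 7.1·14 = 99.4 mm; δ_solid = L₀ − L_s = 225 − 99.4 = 125.6 mm
δ = F/k = 2080/15.012 = 138.55 mm
δ ≥ δ_solid → spring goes solid

YES, δ = 139 mm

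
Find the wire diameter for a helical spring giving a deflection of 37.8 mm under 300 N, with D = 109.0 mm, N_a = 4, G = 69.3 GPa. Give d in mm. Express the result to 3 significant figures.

8.30 mm

Required rate k = F/δ = 300/37.8 = 7.9365 N/mm
d = (8D³N_a·k / G)^(1/4) = (8·109.0³·4·7.9365 / (69.3×10³))^0.25
  = (4746)^0.25 = 8.3001 mm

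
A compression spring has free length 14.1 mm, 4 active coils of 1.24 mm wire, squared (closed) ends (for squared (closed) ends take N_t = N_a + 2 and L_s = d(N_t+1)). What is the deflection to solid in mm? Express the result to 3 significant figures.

5.42 mm

N_t = 6; L_s = 1.24·7 = 8.68 mm
δ_solid = L₀ − L_s = 14.1 − 8.68 = 5.42 mm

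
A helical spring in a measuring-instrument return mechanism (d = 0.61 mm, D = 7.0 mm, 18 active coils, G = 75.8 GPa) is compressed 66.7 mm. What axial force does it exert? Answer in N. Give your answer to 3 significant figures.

14.2 N

k = Gd⁴/(8D³N_a) = (75.8×10³)(0.61⁴)/(8·7.0³·18) = 0.21249 N/mm
F = k·δ = 0.21249 × 66.7 = 14.173 N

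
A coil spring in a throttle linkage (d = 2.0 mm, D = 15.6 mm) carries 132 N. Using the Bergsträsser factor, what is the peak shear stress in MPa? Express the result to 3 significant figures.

772 MPa

Spring index C = D/d = 15.6/2.0 = 7.8000
K_B = (4C+2)/(4C−3) = 33.200/28.200 = 1.1773
τ₀ = 8FD/(πd³) = 8·132·15.6/(π·2.0³) = 16473.6/25.133 = 655.46 MPa
τ_max = K·τ₀ = 1.1773 × 655.46 = 771.68 MPa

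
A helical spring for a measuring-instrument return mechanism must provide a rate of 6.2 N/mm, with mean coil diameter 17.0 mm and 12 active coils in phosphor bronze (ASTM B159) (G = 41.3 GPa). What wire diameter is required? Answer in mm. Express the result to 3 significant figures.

2.90 mm

d = (8D³N_a·k / G)^(1/4) = (8·17.0³·12·6.2 / (41.3×10³))^0.25
  = (70.804)^0.25 = 2.9008 mm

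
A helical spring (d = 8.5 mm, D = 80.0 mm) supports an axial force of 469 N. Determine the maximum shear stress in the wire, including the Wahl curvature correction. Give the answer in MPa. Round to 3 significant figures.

Spring index C = D/d = 80.0/8.5 = 9.4118
K_W = (4C−1)/(4C−4) + 0.615/C = 36.647/33.647 + 0.0653 = 1.1545
τ₀ = 8FD/(πd³) = 8·469·80.0/(π·8.5³) = 300160/1929.3 = 155.58 MPa
τ_max = K·τ₀ = 1.1545 × 155.58 = 179.61 MPa

180 MPa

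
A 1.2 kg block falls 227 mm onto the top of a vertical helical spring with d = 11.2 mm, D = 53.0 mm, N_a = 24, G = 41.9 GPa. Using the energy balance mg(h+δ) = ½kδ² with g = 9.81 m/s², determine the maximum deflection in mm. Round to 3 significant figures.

15.7 mm

k = Gd⁴/(8D³N_a) = (41.9×10³)(11.2⁴)/(8·53.0³·24) = 23.065 N/mm
W = mg = 1.2 × 9.81 = 11.772 N
½kδ² − Wδ − Wh = 0 → δ = (W + √(W² + 2kWh))/k
δ = (11.772 + √(138.58 + 123272))/23.065 = (11.772 + 351.3)/23.065 = 15.741 mm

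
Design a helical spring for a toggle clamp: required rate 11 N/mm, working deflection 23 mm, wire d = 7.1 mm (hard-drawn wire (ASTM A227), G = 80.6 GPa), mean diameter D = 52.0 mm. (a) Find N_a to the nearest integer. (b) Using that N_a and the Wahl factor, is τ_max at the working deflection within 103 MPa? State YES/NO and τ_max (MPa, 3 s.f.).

(a) 17 coils; (b) NO, τ_max = 110 MPa

N_a = Gd⁴/(8D³k) = (80.6×10³)(7.1⁴)/(8·52.0³·11) = 16.55 → N_a = 17
Actual rate k = Gd⁴/(8D³·17) = 10.711 N/mm
Working load F = kδ = 10.711·23 = 246.35 N
C = 52.0/7.1 = 7.3239; K_W = (4C−1)/(4C−4)+0.615/C = 1.2026
τ_max = K_W·8FD/(πd³) = 1.2026·91.141 = 109.6 MPa
τ_max > 103 MPa → exceeds allowable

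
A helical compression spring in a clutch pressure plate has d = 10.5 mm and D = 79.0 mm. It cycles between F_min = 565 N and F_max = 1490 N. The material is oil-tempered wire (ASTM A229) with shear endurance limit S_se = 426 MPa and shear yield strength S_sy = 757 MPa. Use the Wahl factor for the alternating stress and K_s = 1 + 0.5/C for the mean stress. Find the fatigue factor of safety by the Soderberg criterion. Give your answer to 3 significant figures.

2.09

C = D/d = 79.0/10.5 = 7.5238; K_W = (4C−1)/(4C−4)+0.615/C = 1.1967; K_s = 1+0.5/C = 1.0665
F_a = (F_max−F_min)/2 = 462.5 N; F_m = (F_max+F_min)/2 = 1027.5 N
τ_a = K_W·8F_aD/(πd³) = 1.1967 × 80.373 = 96.183 MPa
τ_m = K_s·8F_mD/(πd³) = 1.0665 × 178.56 = 190.42 MPa
Soderberg: 1/n_f = τ_a/S_se + τ_m/S_sy = 96.183/426 + 190.42/757 = 0.22578 + 0.25155 = 0.47733
n_f = 1/0.47733 = 2.095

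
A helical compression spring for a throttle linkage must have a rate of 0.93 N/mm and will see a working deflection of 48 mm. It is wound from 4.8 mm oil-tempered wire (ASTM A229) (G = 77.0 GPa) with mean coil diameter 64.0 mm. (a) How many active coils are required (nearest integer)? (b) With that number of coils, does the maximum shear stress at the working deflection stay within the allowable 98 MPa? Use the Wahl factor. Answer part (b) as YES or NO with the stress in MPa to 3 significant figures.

(a) 21 coils; (b) YES, τ_max = 72.7 MPa

N_a = Gd⁴/(8D³k) = (77.0×10³)(4.8⁴)/(8·64.0³·0.93) = 20.96 → N_a = 21
Actual rate k = Gd⁴/(8D³·21) = 0.92812 N/mm
Working load F = kδ = 0.92812·48 = 44.55 N
C = 64.0/4.8 = 13.3333; K_W = (4C−1)/(4C−4)+0.615/C = 1.1069
τ_max = K_W·8FD/(πd³) = 1.1069·65.651 = 72.672 MPa
τ_max ≤ 98 MPa → acceptable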